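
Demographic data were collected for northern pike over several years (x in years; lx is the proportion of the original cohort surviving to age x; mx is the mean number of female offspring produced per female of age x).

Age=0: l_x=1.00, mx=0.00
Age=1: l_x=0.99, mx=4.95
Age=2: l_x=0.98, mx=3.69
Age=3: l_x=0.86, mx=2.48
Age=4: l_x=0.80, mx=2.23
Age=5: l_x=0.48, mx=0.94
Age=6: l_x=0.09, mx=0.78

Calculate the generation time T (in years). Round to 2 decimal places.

lx·mx: 0, 4.9005, 3.6162, 2.1328, 1.784, 0.4512, 0.0702 → R0 = 12.9549
x·lx·mx: 0, 4.9005, 7.2324, 6.3984, 7.136, 2.256, 0.4212 → Σ = 28.3445
T = 28.3445 / 12.9549 = 2.187937… → 2.19

2.19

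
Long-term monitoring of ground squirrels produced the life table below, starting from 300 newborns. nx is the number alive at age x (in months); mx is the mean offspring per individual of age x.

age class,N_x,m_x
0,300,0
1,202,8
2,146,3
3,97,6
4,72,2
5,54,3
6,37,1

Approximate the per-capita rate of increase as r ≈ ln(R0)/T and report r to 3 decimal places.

lx = nx/n0 = nx/300: 1, 0.67333…, 0.48667…, 0.32333…, 0.24, 0.18, 0.12333…
R0 = Σ lx·mx = 0 + 5.38667… + 1.46… + 1.94… + 0.48 + 0.54 + 0.12333… = 9.93…
Σ x·lx·mx = 19.486667…; T = 19.486667…/9.93… = 1.9624…
r ≈ ln(R0)/T = ln(9.93…)/1.9624… = 1.16977… → 1.170

1.170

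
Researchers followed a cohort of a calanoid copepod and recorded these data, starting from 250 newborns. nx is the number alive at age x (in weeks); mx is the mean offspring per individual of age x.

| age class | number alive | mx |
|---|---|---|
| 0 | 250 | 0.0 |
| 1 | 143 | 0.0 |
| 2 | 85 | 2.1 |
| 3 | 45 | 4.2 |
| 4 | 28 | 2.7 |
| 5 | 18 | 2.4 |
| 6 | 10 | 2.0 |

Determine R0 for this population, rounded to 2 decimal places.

lx = nx/n0 = nx/250: 1, 0.572, 0.34, 0.18, 0.112, 0.072, 0.04
lx·mx by age: 0, 0, 0.714, 0.756, 0.3024, 0.1728, 0.08
R0 = Σ lx·mx = 2.0252 → 2.03

2.03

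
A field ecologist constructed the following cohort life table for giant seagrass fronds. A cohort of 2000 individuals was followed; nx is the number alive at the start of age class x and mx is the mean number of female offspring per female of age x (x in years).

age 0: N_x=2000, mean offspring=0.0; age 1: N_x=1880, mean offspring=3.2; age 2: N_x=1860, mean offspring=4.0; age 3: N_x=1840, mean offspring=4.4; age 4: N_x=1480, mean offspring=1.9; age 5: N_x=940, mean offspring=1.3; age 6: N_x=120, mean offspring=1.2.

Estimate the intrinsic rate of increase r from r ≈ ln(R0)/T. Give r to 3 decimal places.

lx = nx/n0 = nx/2000: 1, 0.94, 0.93, 0.92, 0.74, 0.47, 0.06
R0 = Σ lx·mx = 0 + 3.008 + 3.72 + 4.048 + 1.406 + 0.611 + 0.072 = 12.865
Σ x·lx·mx = 31.703; T = 31.703/12.865 = 2.46428…
r ≈ ln(R0)/T = ln(12.865)/2.46428… = 1.03661… → 1.037

1.037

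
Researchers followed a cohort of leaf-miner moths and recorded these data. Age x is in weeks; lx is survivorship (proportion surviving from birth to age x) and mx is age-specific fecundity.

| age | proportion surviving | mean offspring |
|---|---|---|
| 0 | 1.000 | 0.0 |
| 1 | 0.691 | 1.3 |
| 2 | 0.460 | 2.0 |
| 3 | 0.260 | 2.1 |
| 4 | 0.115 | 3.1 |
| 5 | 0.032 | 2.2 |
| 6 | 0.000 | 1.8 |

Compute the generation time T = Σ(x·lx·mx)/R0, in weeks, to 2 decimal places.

2.20

lx·mx: 0, 0.8983, 0.92, 0.546, 0.3565, 0.0704, 0 → R0 = 2.7912
x·lx·mx: 0, 0.8983, 1.84, 1.638, 1.426, 0.352, 0 → Σ = 6.1543
T = 6.1543 / 2.7912 = 2.204894… → 2.20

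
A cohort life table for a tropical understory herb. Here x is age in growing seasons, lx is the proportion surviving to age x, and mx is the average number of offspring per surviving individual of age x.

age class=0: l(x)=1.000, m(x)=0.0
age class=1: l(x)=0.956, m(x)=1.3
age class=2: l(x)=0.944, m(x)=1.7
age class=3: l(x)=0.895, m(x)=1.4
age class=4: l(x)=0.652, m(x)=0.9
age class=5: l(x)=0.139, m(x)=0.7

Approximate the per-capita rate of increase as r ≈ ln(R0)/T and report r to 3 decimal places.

R0 = Σ lx·mx = 0 + 1.2428 + 1.6048 + 1.253 + 0.5868 + 0.0973 = 4.7847
Σ x·lx·mx = 11.0451; T = 11.0451/4.7847 = 2.30842…
r ≈ ln(R0)/T = ln(4.7847)/2.30842… = 0.67814… → 0.678

0.678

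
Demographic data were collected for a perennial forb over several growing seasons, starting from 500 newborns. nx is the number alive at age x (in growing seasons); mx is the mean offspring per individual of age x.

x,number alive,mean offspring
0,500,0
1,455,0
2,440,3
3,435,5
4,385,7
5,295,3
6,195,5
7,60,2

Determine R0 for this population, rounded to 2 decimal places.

lx = nx/n0 = nx/500: 1, 0.91, 0.88, 0.87, 0.77, 0.59, 0.39, 0.12
lx·mx by age: 0, 0, 2.64, 4.35, 5.39, 1.77, 1.95, 0.24
R0 = Σ lx·mx = 16.34 → 16.34

16.34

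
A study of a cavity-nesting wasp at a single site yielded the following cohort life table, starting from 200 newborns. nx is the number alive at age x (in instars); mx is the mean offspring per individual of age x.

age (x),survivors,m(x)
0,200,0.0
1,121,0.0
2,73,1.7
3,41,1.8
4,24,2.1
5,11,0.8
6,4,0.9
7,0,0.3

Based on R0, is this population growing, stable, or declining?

growing

lx = nx/n0 = nx/200: 1, 0.605, 0.365, 0.205, 0.12, 0.055, 0.02, 0
R0 = Σ lx·mx = 0 + 0 + 0.6205 + 0.369 + 0.252 + 0.044 + 0.018 + 0 = 1.3035
R0 > 1, so the population is growing.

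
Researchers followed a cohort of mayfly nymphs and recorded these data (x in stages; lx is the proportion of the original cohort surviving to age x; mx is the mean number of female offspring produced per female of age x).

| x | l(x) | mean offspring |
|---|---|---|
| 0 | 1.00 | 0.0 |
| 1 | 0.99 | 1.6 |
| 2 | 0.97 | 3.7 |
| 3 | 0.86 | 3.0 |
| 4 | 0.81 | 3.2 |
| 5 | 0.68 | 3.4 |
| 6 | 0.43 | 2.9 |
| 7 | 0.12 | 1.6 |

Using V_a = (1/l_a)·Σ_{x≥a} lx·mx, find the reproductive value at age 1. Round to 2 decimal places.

lx·mx for x ≥ 1: 1.584, 3.589, 2.58, 2.592, 2.312, 1.247, 0.192 → sum = 14.096
V_1 = 14.096 / l_1 = 14.096 / 0.99 = 14.238384… → 14.24

14.24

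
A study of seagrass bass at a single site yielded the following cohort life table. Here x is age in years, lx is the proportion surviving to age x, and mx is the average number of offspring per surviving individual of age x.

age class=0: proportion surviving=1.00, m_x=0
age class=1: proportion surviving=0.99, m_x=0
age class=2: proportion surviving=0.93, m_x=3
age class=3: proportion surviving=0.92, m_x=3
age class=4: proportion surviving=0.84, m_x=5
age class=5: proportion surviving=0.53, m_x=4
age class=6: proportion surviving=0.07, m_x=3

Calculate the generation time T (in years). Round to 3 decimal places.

lx·mx: 0, 0, 2.79, 2.76, 4.2, 2.12, 0.21 → R0 = 12.08
x·lx·mx: 0, 0, 5.58, 8.28, 16.8, 10.6, 1.26 → Σ = 42.52
T = 42.52 / 12.08 = 3.519868… → 3.520

3.520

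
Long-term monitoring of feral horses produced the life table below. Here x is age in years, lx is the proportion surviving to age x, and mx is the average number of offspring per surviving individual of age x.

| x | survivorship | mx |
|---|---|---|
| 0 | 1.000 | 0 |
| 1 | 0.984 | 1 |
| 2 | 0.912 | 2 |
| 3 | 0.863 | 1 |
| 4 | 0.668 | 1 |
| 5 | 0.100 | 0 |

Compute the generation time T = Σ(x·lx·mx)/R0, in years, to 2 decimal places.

lx·mx: 0, 0.984, 1.824, 0.863, 0.668, 0 → R0 = 4.339
x·lx·mx: 0, 0.984, 3.648, 2.589, 2.672, 0 → Σ = 9.893
T = 9.893 / 4.339 = 2.280018… → 2.28

2.28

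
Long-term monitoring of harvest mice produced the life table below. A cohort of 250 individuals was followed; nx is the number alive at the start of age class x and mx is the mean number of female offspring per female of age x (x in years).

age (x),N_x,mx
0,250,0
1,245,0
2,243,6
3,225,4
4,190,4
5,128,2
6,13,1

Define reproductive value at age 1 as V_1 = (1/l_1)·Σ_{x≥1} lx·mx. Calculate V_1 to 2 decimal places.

lx = nx/n0 = nx/250: 1, 0.98, 0.972, 0.9, 0.76, 0.512, 0.052
lx·mx for x ≥ 1: 0, 5.832, 3.6, 3.04, 1.024, 0.052 → sum = 13.548
V_1 = 13.548 / l_1 = 13.548 / 0.98 = 13.82449… → 13.82

13.82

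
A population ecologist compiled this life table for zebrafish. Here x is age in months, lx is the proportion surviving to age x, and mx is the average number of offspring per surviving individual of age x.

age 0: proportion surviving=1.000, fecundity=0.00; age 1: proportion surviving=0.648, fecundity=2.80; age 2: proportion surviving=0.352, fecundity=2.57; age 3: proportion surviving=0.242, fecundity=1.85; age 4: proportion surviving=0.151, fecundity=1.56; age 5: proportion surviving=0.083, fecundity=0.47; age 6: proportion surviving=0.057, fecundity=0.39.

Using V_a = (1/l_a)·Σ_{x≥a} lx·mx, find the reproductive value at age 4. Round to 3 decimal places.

lx·mx for x ≥ 4: 0.23556, 0.03901, 0.02223 → sum = 0.2968
V_4 = 0.2968 / l_4 = 0.2968 / 0.151 = 1.965563… → 1.966

1.966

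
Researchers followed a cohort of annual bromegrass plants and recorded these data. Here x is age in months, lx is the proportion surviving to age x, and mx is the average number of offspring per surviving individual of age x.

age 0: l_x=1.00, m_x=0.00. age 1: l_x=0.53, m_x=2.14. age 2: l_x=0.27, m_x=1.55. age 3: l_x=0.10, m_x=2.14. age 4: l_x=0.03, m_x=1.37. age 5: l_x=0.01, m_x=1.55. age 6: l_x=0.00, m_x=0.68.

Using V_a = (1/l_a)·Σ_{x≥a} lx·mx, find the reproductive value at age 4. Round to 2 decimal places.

1.89

lx·mx for x ≥ 4: 0.0411, 0.0155, 0 → sum = 0.0566
V_4 = 0.0566 / l_4 = 0.0566 / 0.03 = 1.886667… → 1.89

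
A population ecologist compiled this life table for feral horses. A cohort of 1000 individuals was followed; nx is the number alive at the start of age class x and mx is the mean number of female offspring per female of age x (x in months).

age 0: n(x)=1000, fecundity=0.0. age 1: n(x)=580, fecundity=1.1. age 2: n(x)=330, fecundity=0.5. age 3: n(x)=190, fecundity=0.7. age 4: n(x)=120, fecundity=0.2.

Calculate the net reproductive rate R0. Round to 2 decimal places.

lx = nx/n0 = nx/1000: 1, 0.58, 0.33, 0.19, 0.12
lx·mx by age: 0, 0.638, 0.165, 0.133, 0.024
R0 = Σ lx·mx = 0.96 → 0.96

0.96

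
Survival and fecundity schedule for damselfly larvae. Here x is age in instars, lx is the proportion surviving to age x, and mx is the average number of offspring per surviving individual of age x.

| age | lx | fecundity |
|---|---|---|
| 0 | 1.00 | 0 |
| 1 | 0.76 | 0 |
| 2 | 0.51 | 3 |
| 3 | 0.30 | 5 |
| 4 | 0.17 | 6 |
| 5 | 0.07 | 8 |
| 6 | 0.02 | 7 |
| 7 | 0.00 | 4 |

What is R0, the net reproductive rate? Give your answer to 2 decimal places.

4.75

lx·mx by age: 0, 0, 1.53, 1.5, 1.02, 0.56, 0.14, 0
R0 = Σ lx·mx = 4.75 → 4.75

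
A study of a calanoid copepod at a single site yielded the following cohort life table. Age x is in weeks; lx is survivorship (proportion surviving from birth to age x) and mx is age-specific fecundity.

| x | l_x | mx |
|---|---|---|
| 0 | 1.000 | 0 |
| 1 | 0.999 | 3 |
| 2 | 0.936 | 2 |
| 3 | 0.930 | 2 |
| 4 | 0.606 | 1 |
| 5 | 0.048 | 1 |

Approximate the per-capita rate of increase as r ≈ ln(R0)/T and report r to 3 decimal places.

0.985

R0 = Σ lx·mx = 0 + 2.997 + 1.872 + 1.86 + 0.606 + 0.048 = 7.383
Σ x·lx·mx = 14.985; T = 14.985/7.383 = 2.02966…
r ≈ ln(R0)/T = ln(7.383)/2.02966… = 0.98498… → 0.985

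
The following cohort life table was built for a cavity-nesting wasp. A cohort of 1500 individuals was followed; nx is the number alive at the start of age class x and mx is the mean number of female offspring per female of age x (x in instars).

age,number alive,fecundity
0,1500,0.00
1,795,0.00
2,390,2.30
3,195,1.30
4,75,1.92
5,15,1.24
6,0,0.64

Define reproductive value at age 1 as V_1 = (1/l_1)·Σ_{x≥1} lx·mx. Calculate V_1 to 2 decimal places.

lx = nx/n0 = nx/1500: 1, 0.53, 0.26, 0.13, 0.05, 0.01, 0
lx·mx for x ≥ 1: 0, 0.598, 0.169, 0.096, 0.0124, 0 → sum = 0.8754
V_1 = 0.8754 / l_1 = 0.8754 / 0.53 = 1.651698… → 1.65

1.65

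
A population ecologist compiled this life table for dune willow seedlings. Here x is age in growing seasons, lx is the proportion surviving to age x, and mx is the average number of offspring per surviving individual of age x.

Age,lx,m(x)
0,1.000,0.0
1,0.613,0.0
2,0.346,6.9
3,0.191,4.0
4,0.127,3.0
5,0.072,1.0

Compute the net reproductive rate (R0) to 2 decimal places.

3.60

lx·mx by age: 0, 0, 2.3874, 0.764, 0.381, 0.072
R0 = Σ lx·mx = 3.6044 → 3.60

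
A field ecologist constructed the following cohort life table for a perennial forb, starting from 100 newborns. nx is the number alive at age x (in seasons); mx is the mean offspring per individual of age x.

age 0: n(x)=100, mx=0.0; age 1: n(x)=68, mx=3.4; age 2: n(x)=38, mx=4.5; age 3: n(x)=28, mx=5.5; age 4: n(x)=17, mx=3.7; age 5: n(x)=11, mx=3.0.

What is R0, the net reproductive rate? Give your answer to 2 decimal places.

6.52

lx = nx/n0 = nx/100: 1, 0.68, 0.38, 0.28, 0.17, 0.11
lx·mx by age: 0, 2.312, 1.71, 1.54, 0.629, 0.33
R0 = Σ lx·mx = 6.521 → 6.52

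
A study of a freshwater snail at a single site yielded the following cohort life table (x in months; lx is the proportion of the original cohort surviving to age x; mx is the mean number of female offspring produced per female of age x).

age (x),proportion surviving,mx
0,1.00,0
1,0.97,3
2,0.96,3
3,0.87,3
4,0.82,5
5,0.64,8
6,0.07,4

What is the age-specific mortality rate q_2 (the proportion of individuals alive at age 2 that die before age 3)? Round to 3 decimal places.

0.094

q_2 = (l_2 − l_3) / l_2 = (0.96 − 0.87) / 0.96
     = 0.09 / 0.96 = 0.09375 → 0.094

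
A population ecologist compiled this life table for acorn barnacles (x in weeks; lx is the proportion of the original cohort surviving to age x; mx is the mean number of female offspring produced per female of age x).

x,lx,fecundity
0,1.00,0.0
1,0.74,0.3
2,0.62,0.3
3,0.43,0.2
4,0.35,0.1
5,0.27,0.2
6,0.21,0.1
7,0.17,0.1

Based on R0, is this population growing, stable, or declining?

R0 = Σ lx·mx = 0 + 0.222 + 0.186 + 0.086 + 0.035 + 0.054 + 0.021 + 0.017 = 0.621
R0 < 1, so the population is declining.

declining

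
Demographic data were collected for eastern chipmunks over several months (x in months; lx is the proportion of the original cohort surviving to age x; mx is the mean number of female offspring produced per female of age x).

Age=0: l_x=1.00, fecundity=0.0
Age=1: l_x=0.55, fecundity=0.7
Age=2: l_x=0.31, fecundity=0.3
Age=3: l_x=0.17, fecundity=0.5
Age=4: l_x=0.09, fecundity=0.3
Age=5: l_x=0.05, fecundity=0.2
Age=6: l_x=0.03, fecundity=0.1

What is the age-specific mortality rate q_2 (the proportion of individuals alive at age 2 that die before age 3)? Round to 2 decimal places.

0.45

q_2 = (l_2 − l_3) / l_2 = (0.31 − 0.17) / 0.31
     = 0.14 / 0.31 = 0.451613… → 0.45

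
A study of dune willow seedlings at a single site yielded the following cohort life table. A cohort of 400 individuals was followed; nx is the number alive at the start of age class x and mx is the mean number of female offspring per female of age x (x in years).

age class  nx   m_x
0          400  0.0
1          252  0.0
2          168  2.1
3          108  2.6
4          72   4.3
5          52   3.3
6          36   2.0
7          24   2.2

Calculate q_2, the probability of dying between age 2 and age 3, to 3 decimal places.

0.357

lx = nx/n0 = nx/400: 1, 0.63, 0.42, 0.27, 0.18, 0.13, 0.09, 0.06
q_2 = (l_2 − l_3) / l_2 = (0.42 − 0.27) / 0.42
     = 0.15 / 0.42 = 0.357143… → 0.357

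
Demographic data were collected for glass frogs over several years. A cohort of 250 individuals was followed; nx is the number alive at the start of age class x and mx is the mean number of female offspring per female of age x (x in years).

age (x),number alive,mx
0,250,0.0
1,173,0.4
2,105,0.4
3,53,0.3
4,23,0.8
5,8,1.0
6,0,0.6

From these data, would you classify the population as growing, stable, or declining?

lx = nx/n0 = nx/250: 1, 0.692, 0.42, 0.212, 0.092, 0.032, 0
R0 = Σ lx·mx = 0 + 0.2768 + 0.168 + 0.0636 + 0.0736 + 0.032 + 0 = 0.614
R0 < 1, so the population is declining.

declining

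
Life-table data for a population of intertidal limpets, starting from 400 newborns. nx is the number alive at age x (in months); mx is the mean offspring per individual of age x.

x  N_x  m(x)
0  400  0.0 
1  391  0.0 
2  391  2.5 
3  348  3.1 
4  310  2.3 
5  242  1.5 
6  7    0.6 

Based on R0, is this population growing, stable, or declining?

growing

lx = nx/n0 = nx/400: 1, 0.9775, 0.9775, 0.87, 0.775, 0.605, 0.0175
R0 = Σ lx·mx = 0 + 0 + 2.44375 + 2.697 + 1.7825 + 0.9075 + 0.0105 = 7.84125
R0 > 1, so the population is growing.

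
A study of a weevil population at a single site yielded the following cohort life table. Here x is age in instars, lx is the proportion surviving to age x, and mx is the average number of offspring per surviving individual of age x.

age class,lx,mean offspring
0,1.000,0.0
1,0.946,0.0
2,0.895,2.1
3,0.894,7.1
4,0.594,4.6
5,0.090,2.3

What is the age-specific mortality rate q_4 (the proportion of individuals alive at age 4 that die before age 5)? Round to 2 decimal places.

q_4 = (l_4 − l_5) / l_4 = (0.594 − 0.09) / 0.594
     = 0.504 / 0.594 = 0.848485… → 0.85

0.85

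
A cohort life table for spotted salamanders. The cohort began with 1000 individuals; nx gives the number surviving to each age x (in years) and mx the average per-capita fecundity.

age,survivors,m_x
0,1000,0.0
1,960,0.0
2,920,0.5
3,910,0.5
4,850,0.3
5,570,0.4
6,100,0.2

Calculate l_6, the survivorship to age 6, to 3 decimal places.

0.100

l_6 = n_6/n_0 = 100/1000 = 0.1 → 0.100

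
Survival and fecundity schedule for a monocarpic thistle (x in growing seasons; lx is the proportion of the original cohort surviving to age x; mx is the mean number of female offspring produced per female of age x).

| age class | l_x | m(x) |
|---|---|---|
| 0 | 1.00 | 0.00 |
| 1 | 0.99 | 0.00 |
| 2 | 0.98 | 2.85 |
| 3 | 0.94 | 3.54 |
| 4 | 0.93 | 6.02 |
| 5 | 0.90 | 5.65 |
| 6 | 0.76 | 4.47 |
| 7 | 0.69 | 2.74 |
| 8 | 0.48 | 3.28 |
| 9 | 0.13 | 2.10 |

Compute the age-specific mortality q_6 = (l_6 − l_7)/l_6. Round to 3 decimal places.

0.092

q_6 = (l_6 − l_7) / l_6 = (0.76 − 0.69) / 0.76
     = 0.07 / 0.76 = 0.092105… → 0.092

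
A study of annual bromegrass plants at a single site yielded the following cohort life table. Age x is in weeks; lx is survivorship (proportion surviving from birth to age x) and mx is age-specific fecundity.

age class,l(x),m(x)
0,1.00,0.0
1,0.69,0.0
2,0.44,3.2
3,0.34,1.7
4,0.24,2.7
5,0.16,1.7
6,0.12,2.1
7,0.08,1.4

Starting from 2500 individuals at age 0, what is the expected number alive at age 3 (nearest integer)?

850

Expected survivors = N0 · l_3 = 2500 × 0.34 = 850 → 850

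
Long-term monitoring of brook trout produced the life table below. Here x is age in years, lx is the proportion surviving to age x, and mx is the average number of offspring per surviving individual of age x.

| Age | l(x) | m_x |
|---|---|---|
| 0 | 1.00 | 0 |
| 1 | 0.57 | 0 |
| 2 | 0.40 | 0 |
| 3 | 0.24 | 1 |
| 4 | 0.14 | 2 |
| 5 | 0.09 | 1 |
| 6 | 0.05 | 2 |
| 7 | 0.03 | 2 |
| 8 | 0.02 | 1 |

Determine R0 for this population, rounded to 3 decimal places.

0.790

lx·mx by age: 0, 0, 0, 0.24, 0.28, 0.09, 0.1, 0.06, 0.02
R0 = Σ lx·mx = 0.79 → 0.790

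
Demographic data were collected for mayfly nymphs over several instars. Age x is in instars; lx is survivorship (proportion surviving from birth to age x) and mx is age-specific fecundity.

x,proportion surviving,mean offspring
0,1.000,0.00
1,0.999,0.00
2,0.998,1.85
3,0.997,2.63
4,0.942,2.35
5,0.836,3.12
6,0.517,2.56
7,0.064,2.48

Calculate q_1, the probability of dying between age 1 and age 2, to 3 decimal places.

0.001

q_1 = (l_1 − l_2) / l_1 = (0.999 − 0.998) / 0.999
     = 0.001 / 0.999 = 0.001001… → 0.001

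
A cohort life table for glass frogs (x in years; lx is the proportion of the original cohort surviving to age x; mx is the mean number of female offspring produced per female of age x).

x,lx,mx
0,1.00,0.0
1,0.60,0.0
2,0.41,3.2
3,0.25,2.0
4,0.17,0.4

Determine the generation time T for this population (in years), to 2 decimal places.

lx·mx: 0, 0, 1.312, 0.5, 0.068 → R0 = 1.88
x·lx·mx: 0, 0, 2.624, 1.5, 0.272 → Σ = 4.396
T = 4.396 / 1.88 = 2.338298… → 2.34

2.34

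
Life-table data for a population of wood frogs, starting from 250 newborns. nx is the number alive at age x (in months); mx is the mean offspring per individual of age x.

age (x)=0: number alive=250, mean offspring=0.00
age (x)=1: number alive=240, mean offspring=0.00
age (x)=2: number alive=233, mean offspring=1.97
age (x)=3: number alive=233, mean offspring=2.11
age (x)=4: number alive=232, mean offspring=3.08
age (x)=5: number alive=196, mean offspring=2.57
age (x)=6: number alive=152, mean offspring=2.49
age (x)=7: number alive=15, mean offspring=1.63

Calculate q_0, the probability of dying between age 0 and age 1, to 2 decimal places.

lx = nx/n0 = nx/250: 1, 0.96, 0.932, 0.932, 0.928, 0.784, 0.608, 0.06
q_0 = (l_0 − l_1) / l_0 = (1 − 0.96) / 1
     = 0.04 / 1 = 0.04 → 0.04

0.04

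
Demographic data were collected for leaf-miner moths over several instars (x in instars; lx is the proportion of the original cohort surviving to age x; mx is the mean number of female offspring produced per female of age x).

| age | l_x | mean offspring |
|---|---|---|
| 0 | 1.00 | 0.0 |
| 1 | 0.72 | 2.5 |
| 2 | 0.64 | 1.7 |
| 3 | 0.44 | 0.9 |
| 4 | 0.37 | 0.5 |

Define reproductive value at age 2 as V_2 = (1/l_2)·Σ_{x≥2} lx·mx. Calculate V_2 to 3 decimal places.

2.608

lx·mx for x ≥ 2: 1.088, 0.396, 0.185 → sum = 1.669
V_2 = 1.669 / l_2 = 1.669 / 0.64 = 2.607813… → 2.608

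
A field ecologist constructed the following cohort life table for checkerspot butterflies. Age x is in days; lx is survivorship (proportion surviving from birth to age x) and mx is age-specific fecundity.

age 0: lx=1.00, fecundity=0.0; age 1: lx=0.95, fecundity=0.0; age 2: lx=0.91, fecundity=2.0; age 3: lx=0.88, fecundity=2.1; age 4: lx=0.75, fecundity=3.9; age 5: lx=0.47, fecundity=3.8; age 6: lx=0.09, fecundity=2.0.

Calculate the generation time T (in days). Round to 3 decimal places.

lx·mx: 0, 0, 1.82, 1.848, 2.925, 1.786, 0.18 → R0 = 8.559
x·lx·mx: 0, 0, 3.64, 5.544, 11.7, 8.93, 1.08 → Σ = 30.894
T = 30.894 / 8.559 = 3.609534… → 3.610

3.610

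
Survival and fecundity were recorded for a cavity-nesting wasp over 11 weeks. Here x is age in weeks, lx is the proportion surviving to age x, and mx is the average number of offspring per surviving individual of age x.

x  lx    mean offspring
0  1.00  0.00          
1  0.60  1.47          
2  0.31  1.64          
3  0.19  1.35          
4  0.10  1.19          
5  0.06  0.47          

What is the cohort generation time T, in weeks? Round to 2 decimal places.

lx·mx: 0, 0.882, 0.5084, 0.2565, 0.119, 0.0282 → R0 = 1.7941
x·lx·mx: 0, 0.882, 1.0168, 0.7695, 0.476, 0.141 → Σ = 3.2853
T = 3.2853 / 1.7941 = 1.831169… → 1.83

1.83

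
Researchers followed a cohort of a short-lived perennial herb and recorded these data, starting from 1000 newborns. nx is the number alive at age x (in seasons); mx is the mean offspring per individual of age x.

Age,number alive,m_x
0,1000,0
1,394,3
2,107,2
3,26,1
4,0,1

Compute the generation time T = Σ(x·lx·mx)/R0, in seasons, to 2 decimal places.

1.19

lx = nx/n0 = nx/1000: 1, 0.394, 0.107, 0.026, 0
lx·mx: 0, 1.182, 0.214, 0.026, 0 → R0 = 1.422
x·lx·mx: 0, 1.182, 0.428, 0.078, 0 → Σ = 1.688
T = 1.688 / 1.422 = 1.18706… → 1.19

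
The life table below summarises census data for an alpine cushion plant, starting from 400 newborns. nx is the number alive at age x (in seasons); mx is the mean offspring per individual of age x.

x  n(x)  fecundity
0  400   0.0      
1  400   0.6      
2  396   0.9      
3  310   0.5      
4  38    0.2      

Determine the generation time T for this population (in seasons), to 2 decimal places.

lx = nx/n0 = nx/400: 1, 1, 0.99, 0.775, 0.095
lx·mx: 0, 0.6, 0.891, 0.3875, 0.019 → R0 = 1.8975
x·lx·mx: 0, 0.6, 1.782, 1.1625, 0.076 → Σ = 3.6205
T = 3.6205 / 1.8975 = 1.908037… → 1.91

1.91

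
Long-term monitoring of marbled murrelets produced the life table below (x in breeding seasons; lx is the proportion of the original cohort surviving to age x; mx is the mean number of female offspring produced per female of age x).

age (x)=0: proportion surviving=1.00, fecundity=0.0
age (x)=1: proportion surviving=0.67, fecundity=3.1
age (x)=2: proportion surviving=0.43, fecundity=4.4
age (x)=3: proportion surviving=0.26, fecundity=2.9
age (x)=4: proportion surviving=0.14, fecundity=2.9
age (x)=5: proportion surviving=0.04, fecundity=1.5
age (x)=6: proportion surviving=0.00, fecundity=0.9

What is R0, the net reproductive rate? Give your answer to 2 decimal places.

5.19

lx·mx by age: 0, 2.077, 1.892, 0.754, 0.406, 0.06, 0
R0 = Σ lx·mx = 5.189 → 5.19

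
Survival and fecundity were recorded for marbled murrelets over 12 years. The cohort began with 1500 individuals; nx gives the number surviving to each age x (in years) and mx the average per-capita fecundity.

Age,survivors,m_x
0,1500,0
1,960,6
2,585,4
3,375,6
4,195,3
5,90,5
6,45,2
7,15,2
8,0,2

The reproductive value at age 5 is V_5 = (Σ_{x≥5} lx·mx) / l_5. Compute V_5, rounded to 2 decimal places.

lx = nx/n0 = nx/1500: 1, 0.64, 0.39, 0.25, 0.13, 0.06, 0.03, 0.01, 0
lx·mx for x ≥ 5: 0.3, 0.06, 0.02, 0 → sum = 0.38
V_5 = 0.38 / l_5 = 0.38 / 0.06 = 6.333333… → 6.33

6.33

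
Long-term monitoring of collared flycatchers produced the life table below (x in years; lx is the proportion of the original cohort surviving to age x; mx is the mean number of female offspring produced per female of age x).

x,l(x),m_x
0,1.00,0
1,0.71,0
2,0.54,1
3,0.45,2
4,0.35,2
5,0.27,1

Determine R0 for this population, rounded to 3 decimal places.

lx·mx by age: 0, 0, 0.54, 0.9, 0.7, 0.27
R0 = Σ lx·mx = 2.41 → 2.410

2.410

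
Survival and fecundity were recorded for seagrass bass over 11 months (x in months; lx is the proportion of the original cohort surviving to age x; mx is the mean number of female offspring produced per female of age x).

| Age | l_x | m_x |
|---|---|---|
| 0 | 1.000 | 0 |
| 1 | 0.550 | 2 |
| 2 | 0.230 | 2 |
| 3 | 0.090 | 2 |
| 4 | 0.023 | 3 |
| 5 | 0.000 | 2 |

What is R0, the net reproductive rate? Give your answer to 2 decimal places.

1.81

lx·mx by age: 0, 1.1, 0.46, 0.18, 0.069, 0
R0 = Σ lx·mx = 1.809 → 1.81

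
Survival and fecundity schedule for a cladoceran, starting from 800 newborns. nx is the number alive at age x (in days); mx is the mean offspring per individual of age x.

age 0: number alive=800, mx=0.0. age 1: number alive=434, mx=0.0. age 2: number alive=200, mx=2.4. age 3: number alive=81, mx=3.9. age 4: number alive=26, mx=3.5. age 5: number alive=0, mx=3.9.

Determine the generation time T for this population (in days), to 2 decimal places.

lx = nx/n0 = nx/800: 1, 0.5425, 0.25, 0.10125, 0.0325, 0
lx·mx: 0, 0, 0.6, 0.394875, 0.11375, 0 → R0 = 1.108625
x·lx·mx: 0, 0, 1.2, 1.184625, 0.455, 0 → Σ = 2.839625
T = 2.839625 / 1.108625 = 2.561394… → 2.56

2.56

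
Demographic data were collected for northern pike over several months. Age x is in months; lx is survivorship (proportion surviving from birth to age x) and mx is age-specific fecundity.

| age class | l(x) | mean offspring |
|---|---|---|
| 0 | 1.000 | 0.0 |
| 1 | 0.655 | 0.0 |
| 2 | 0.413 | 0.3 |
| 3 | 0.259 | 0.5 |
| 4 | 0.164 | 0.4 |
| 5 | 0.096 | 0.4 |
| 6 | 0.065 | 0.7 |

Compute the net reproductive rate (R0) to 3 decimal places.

lx·mx by age: 0, 0, 0.1239, 0.1295, 0.0656, 0.0384, 0.0455
R0 = Σ lx·mx = 0.4029 → 0.403

0.403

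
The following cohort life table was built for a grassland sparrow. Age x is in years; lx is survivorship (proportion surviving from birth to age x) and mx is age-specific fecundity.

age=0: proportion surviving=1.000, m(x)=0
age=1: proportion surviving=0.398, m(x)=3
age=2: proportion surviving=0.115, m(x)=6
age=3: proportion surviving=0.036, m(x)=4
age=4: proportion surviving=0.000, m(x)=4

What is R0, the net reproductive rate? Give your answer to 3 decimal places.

lx·mx by age: 0, 1.194, 0.69, 0.144, 0
R0 = Σ lx·mx = 2.028 → 2.028

2.028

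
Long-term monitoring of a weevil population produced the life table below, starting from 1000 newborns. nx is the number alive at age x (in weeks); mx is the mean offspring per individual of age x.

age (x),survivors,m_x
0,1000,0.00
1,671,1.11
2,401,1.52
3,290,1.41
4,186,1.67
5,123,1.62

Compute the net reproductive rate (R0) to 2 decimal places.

2.27

lx = nx/n0 = nx/1000: 1, 0.671, 0.401, 0.29, 0.186, 0.123
lx·mx by age: 0, 0.74481, 0.60952, 0.4089, 0.31062, 0.19926
R0 = Σ lx·mx = 2.27311 → 2.27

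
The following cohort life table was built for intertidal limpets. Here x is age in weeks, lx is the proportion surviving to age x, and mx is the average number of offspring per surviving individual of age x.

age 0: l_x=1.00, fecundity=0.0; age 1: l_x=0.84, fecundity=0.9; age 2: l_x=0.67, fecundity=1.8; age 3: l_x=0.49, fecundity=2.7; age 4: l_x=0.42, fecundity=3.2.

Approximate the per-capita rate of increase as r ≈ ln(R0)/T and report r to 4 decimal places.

0.5669

R0 = Σ lx·mx = 0 + 0.756 + 1.206 + 1.323 + 1.344 = 4.629
Σ x·lx·mx = 12.513; T = 12.513/4.629 = 2.70318…
r ≈ ln(R0)/T = ln(4.629)/2.70318… = 0.566867… → 0.5669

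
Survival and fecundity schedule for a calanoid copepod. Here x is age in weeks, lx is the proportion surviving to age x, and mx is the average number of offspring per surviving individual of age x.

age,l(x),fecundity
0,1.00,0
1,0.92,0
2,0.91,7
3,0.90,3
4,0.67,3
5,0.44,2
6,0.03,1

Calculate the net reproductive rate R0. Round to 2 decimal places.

lx·mx by age: 0, 0, 6.37, 2.7, 2.01, 0.88, 0.03
R0 = Σ lx·mx = 11.99 → 11.99

11.99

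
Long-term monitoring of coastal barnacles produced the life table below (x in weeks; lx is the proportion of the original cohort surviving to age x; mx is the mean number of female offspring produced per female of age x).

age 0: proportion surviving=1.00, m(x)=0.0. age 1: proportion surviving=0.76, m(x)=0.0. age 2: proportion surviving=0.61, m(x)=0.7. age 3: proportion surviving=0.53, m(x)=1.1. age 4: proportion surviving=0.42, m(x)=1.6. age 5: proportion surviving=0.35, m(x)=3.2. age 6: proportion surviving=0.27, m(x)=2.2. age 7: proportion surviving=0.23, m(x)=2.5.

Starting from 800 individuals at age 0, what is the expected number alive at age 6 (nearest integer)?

216

Expected survivors = N0 · l_6 = 800 × 0.27 = 216 → 216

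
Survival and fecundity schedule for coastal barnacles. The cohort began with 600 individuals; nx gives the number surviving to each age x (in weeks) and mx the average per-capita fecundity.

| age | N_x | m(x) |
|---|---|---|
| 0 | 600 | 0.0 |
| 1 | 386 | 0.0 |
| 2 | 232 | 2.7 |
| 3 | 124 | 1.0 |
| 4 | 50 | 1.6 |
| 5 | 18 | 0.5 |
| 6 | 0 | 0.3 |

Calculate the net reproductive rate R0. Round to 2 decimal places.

1.40

lx = nx/n0 = nx/600: 1, 0.64333…, 0.38667…, 0.20667…, 0.08333…, 0.03, 0
lx·mx by age: 0, 0, 1.044…, 0.206667…, 0.133333…, 0.015, 0
R0 = Σ lx·mx = 1.399… → 1.40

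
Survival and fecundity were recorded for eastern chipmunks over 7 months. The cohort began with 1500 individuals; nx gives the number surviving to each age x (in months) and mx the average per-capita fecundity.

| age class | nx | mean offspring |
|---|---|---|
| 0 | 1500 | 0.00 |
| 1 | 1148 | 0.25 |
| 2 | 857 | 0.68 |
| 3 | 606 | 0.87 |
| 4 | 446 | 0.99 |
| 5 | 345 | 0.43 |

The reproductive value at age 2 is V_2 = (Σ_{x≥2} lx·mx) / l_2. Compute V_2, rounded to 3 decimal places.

lx = nx/n0 = nx/1500: 1, 0.76533…, 0.57133…, 0.404, 0.29733…, 0.23
lx·mx for x ≥ 2: 0.388507…, 0.35148, 0.29436…, 0.0989 → sum = 1.133247…
V_2 = 1.133247… / l_2 = 1.133247… / 0.571333… = 1.983512… → 1.984

1.984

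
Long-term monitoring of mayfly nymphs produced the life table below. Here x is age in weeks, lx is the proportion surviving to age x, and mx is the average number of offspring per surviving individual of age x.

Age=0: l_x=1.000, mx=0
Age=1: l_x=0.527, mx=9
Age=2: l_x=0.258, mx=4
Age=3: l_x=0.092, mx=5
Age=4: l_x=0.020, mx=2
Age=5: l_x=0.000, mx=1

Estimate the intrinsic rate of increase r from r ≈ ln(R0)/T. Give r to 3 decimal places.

1.381

R0 = Σ lx·mx = 0 + 4.743 + 1.032 + 0.46 + 0.04 + 0 = 6.275
Σ x·lx·mx = 8.347; T = 8.347/6.275 = 1.3302…
r ≈ ln(R0)/T = ln(6.275)/1.3302… = 1.38068… → 1.381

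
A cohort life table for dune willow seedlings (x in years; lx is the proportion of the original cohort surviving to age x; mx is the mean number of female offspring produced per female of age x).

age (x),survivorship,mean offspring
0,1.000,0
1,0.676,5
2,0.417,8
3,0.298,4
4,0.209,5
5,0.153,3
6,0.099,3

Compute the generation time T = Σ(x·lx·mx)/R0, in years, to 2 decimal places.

lx·mx: 0, 3.38, 3.336, 1.192, 1.045, 0.459, 0.297 → R0 = 9.709
x·lx·mx: 0, 3.38, 6.672, 3.576, 4.18, 2.295, 1.782 → Σ = 21.885
T = 21.885 / 9.709 = 2.254094… → 2.25

2.25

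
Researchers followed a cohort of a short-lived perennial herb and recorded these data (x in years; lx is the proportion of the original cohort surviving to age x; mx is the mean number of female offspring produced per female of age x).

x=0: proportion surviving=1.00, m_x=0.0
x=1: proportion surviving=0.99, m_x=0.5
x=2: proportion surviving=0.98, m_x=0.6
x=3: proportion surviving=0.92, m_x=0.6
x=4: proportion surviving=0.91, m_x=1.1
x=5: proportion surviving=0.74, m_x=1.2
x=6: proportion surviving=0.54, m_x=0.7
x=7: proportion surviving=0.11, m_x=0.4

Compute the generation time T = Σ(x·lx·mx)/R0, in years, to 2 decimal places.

3.64

lx·mx: 0, 0.495, 0.588, 0.552, 1.001, 0.888, 0.378, 0.044 → R0 = 3.946
x·lx·mx: 0, 0.495, 1.176, 1.656, 4.004, 4.44, 2.268, 0.308 → Σ = 14.347
T = 14.347 / 3.946 = 3.635834… → 3.64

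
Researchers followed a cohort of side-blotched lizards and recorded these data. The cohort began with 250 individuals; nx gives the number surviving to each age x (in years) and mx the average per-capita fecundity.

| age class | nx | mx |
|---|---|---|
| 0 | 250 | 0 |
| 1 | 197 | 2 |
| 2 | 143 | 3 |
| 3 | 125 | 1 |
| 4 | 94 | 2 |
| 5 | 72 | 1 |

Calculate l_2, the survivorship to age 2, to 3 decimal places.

0.572

l_2 = n_2/n_0 = 143/250 = 0.572 → 0.572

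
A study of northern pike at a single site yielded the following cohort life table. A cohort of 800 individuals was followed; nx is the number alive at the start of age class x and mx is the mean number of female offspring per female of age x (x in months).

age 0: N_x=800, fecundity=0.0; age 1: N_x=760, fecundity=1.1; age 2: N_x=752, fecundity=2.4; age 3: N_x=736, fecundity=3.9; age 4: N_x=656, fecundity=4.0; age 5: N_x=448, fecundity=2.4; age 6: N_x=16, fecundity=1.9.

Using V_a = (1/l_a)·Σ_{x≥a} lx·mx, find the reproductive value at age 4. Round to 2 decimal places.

lx = nx/n0 = nx/800: 1, 0.95, 0.94, 0.92, 0.82, 0.56, 0.02
lx·mx for x ≥ 4: 3.28, 1.344, 0.038 → sum = 4.662
V_4 = 4.662 / l_4 = 4.662 / 0.82 = 5.685366… → 5.69

5.69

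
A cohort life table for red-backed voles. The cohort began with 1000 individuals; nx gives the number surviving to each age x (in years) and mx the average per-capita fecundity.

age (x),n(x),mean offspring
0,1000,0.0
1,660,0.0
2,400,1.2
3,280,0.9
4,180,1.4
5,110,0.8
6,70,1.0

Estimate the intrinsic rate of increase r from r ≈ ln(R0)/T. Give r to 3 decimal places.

0.042

lx = nx/n0 = nx/1000: 1, 0.66, 0.4, 0.28, 0.18, 0.11, 0.07
R0 = Σ lx·mx = 0 + 0 + 0.48 + 0.252 + 0.252 + 0.088 + 0.07 = 1.142
Σ x·lx·mx = 3.584; T = 3.584/1.142 = 3.13835…
r ≈ ln(R0)/T = ln(1.142)/3.13835… = 0.04231… → 0.042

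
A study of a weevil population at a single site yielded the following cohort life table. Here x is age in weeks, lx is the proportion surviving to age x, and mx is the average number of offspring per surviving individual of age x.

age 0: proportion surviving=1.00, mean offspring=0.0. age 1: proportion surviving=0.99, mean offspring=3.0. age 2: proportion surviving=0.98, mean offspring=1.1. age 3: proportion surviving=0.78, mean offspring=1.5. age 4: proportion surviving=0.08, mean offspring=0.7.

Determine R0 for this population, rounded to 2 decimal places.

lx·mx by age: 0, 2.97, 1.078, 1.17, 0.056
R0 = Σ lx·mx = 5.274 → 5.27

5.27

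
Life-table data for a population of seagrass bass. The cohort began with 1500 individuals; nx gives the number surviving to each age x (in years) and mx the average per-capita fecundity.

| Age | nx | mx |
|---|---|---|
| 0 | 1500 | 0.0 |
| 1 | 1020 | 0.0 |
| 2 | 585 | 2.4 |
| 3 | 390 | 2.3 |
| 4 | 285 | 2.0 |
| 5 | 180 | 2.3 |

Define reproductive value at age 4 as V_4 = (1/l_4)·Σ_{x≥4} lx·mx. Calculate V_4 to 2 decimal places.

lx = nx/n0 = nx/1500: 1, 0.68, 0.39, 0.26, 0.19, 0.12
lx·mx for x ≥ 4: 0.38, 0.276 → sum = 0.656
V_4 = 0.656 / l_4 = 0.656 / 0.19 = 3.452632… → 3.45

3.45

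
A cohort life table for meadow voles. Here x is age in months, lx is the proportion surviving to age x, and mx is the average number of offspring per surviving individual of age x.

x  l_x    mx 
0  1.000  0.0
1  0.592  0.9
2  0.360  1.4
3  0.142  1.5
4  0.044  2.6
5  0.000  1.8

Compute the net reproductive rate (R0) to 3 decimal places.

lx·mx by age: 0, 0.5328, 0.504, 0.213, 0.1144, 0
R0 = Σ lx·mx = 1.3642 → 1.364

1.364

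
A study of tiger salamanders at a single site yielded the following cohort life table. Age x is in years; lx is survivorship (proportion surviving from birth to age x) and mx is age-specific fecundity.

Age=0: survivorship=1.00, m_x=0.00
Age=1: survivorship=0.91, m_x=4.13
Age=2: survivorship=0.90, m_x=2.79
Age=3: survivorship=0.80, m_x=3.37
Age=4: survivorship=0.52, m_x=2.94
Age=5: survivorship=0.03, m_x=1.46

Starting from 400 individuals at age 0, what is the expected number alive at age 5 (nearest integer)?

12

Expected survivors = N0 · l_5 = 400 × 0.03 = 12 → 12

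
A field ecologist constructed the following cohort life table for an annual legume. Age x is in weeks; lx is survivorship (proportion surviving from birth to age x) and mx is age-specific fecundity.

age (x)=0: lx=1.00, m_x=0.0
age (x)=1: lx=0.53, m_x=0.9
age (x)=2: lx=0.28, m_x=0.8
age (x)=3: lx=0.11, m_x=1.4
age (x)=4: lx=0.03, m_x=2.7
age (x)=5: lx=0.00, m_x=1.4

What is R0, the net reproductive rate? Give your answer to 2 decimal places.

lx·mx by age: 0, 0.477, 0.224, 0.154, 0.081, 0
R0 = Σ lx·mx = 0.936 → 0.94

0.94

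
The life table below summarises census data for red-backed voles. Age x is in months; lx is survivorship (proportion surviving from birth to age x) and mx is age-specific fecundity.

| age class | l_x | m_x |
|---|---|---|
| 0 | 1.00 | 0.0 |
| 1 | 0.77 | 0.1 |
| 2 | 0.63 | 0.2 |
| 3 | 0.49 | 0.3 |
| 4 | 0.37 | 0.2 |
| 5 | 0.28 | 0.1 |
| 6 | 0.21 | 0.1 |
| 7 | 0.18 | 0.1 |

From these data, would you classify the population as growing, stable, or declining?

R0 = Σ lx·mx = 0 + 0.077 + 0.126 + 0.147 + 0.074 + 0.028 + 0.021 + 0.018 = 0.491
R0 < 1, so the population is declining.

declining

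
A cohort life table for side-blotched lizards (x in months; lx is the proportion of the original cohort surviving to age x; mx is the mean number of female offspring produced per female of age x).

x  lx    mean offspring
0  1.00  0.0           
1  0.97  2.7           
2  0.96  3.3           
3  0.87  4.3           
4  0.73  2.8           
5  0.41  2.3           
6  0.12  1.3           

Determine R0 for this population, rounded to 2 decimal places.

lx·mx by age: 0, 2.619, 3.168, 3.741, 2.044, 0.943, 0.156
R0 = Σ lx·mx = 12.671 → 12.67

12.67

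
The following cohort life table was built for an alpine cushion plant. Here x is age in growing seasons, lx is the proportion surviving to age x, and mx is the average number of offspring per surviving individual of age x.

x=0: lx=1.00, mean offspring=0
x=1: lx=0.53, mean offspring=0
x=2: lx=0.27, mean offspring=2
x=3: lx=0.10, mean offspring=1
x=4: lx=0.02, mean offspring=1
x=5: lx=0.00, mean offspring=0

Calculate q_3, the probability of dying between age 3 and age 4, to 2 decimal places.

0.80

q_3 = (l_3 − l_4) / l_3 = (0.1 − 0.02) / 0.1
     = 0.08 / 0.1 = 0.8 → 0.80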